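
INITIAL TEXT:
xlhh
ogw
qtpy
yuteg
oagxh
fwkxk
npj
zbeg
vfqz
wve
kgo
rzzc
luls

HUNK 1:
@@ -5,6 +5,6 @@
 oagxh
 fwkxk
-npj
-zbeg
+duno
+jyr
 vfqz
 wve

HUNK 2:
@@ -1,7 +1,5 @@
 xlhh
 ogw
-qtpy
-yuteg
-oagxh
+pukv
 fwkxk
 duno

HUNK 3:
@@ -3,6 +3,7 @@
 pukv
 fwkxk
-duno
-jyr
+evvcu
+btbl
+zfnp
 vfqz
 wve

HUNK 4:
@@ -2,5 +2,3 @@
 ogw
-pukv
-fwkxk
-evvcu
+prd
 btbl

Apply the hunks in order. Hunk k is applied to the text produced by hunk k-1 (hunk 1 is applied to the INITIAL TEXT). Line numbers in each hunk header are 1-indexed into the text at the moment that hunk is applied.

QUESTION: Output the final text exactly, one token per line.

Answer: xlhh
ogw
prd
btbl
zfnp
vfqz
wve
kgo
rzzc
luls

Derivation:
Hunk 1: at line 5 remove [npj,zbeg] add [duno,jyr] -> 13 lines: xlhh ogw qtpy yuteg oagxh fwkxk duno jyr vfqz wve kgo rzzc luls
Hunk 2: at line 1 remove [qtpy,yuteg,oagxh] add [pukv] -> 11 lines: xlhh ogw pukv fwkxk duno jyr vfqz wve kgo rzzc luls
Hunk 3: at line 3 remove [duno,jyr] add [evvcu,btbl,zfnp] -> 12 lines: xlhh ogw pukv fwkxk evvcu btbl zfnp vfqz wve kgo rzzc luls
Hunk 4: at line 2 remove [pukv,fwkxk,evvcu] add [prd] -> 10 lines: xlhh ogw prd btbl zfnp vfqz wve kgo rzzc luls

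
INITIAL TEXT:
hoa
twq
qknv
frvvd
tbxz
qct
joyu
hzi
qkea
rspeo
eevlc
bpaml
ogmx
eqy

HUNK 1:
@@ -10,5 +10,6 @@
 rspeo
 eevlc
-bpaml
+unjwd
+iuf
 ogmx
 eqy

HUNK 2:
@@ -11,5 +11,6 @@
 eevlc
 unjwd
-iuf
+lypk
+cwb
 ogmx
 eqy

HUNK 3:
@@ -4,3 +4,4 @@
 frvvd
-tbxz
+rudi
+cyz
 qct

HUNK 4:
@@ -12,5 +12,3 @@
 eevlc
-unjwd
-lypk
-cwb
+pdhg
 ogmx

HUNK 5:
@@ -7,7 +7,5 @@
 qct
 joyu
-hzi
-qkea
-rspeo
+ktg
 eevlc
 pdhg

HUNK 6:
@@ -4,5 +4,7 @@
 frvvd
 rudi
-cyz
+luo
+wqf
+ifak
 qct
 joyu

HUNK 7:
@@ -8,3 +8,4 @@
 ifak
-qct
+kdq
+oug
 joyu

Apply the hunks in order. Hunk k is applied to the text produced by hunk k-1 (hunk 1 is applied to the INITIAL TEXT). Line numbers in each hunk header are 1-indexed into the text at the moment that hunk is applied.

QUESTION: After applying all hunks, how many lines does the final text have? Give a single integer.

Hunk 1: at line 10 remove [bpaml] add [unjwd,iuf] -> 15 lines: hoa twq qknv frvvd tbxz qct joyu hzi qkea rspeo eevlc unjwd iuf ogmx eqy
Hunk 2: at line 11 remove [iuf] add [lypk,cwb] -> 16 lines: hoa twq qknv frvvd tbxz qct joyu hzi qkea rspeo eevlc unjwd lypk cwb ogmx eqy
Hunk 3: at line 4 remove [tbxz] add [rudi,cyz] -> 17 lines: hoa twq qknv frvvd rudi cyz qct joyu hzi qkea rspeo eevlc unjwd lypk cwb ogmx eqy
Hunk 4: at line 12 remove [unjwd,lypk,cwb] add [pdhg] -> 15 lines: hoa twq qknv frvvd rudi cyz qct joyu hzi qkea rspeo eevlc pdhg ogmx eqy
Hunk 5: at line 7 remove [hzi,qkea,rspeo] add [ktg] -> 13 lines: hoa twq qknv frvvd rudi cyz qct joyu ktg eevlc pdhg ogmx eqy
Hunk 6: at line 4 remove [cyz] add [luo,wqf,ifak] -> 15 lines: hoa twq qknv frvvd rudi luo wqf ifak qct joyu ktg eevlc pdhg ogmx eqy
Hunk 7: at line 8 remove [qct] add [kdq,oug] -> 16 lines: hoa twq qknv frvvd rudi luo wqf ifak kdq oug joyu ktg eevlc pdhg ogmx eqy
Final line count: 16

Answer: 16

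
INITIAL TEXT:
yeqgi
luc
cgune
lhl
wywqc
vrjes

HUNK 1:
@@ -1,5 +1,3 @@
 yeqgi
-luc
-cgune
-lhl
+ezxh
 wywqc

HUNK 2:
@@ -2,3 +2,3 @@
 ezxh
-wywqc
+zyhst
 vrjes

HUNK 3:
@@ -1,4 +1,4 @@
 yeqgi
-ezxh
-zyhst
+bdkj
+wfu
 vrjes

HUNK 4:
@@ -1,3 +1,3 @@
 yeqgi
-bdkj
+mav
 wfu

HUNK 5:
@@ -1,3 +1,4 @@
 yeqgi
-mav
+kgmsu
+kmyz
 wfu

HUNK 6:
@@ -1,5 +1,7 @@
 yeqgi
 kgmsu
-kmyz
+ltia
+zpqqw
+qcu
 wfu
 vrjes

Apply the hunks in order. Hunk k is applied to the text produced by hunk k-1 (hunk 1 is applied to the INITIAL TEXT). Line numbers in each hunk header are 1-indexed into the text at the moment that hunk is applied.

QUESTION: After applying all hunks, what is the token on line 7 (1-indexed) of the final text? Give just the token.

Hunk 1: at line 1 remove [luc,cgune,lhl] add [ezxh] -> 4 lines: yeqgi ezxh wywqc vrjes
Hunk 2: at line 2 remove [wywqc] add [zyhst] -> 4 lines: yeqgi ezxh zyhst vrjes
Hunk 3: at line 1 remove [ezxh,zyhst] add [bdkj,wfu] -> 4 lines: yeqgi bdkj wfu vrjes
Hunk 4: at line 1 remove [bdkj] add [mav] -> 4 lines: yeqgi mav wfu vrjes
Hunk 5: at line 1 remove [mav] add [kgmsu,kmyz] -> 5 lines: yeqgi kgmsu kmyz wfu vrjes
Hunk 6: at line 1 remove [kmyz] add [ltia,zpqqw,qcu] -> 7 lines: yeqgi kgmsu ltia zpqqw qcu wfu vrjes
Final line 7: vrjes

Answer: vrjes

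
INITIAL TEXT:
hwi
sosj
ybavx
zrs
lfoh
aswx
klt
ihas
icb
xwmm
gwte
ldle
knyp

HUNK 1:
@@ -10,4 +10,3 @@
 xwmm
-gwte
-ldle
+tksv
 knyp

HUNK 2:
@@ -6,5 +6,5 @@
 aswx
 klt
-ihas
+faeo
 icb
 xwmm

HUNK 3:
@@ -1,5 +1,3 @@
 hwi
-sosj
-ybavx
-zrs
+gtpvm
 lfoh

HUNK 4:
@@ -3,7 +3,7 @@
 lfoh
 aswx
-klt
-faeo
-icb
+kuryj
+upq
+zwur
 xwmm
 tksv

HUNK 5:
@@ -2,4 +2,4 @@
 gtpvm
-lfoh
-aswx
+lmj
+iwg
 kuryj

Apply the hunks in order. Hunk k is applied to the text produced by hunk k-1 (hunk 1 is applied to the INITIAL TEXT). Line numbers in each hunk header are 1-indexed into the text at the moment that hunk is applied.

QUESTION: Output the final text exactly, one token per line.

Hunk 1: at line 10 remove [gwte,ldle] add [tksv] -> 12 lines: hwi sosj ybavx zrs lfoh aswx klt ihas icb xwmm tksv knyp
Hunk 2: at line 6 remove [ihas] add [faeo] -> 12 lines: hwi sosj ybavx zrs lfoh aswx klt faeo icb xwmm tksv knyp
Hunk 3: at line 1 remove [sosj,ybavx,zrs] add [gtpvm] -> 10 lines: hwi gtpvm lfoh aswx klt faeo icb xwmm tksv knyp
Hunk 4: at line 3 remove [klt,faeo,icb] add [kuryj,upq,zwur] -> 10 lines: hwi gtpvm lfoh aswx kuryj upq zwur xwmm tksv knyp
Hunk 5: at line 2 remove [lfoh,aswx] add [lmj,iwg] -> 10 lines: hwi gtpvm lmj iwg kuryj upq zwur xwmm tksv knyp

Answer: hwi
gtpvm
lmj
iwg
kuryj
upq
zwur
xwmm
tksv
knyp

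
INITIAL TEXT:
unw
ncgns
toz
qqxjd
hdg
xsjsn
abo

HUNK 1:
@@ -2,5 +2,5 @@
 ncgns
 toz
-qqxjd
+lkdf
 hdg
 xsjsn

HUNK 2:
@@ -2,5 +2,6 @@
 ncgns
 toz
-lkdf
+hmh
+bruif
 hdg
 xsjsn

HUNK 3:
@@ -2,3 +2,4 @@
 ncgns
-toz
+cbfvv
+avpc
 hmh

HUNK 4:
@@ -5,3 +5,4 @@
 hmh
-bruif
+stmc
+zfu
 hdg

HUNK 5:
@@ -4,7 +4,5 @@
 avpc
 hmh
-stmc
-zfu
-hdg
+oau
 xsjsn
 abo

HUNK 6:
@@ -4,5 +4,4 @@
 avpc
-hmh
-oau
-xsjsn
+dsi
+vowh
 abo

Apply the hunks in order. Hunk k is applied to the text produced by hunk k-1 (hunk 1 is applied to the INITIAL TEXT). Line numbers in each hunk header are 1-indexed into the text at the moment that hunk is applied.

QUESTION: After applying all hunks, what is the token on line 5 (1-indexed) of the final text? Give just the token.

Hunk 1: at line 2 remove [qqxjd] add [lkdf] -> 7 lines: unw ncgns toz lkdf hdg xsjsn abo
Hunk 2: at line 2 remove [lkdf] add [hmh,bruif] -> 8 lines: unw ncgns toz hmh bruif hdg xsjsn abo
Hunk 3: at line 2 remove [toz] add [cbfvv,avpc] -> 9 lines: unw ncgns cbfvv avpc hmh bruif hdg xsjsn abo
Hunk 4: at line 5 remove [bruif] add [stmc,zfu] -> 10 lines: unw ncgns cbfvv avpc hmh stmc zfu hdg xsjsn abo
Hunk 5: at line 4 remove [stmc,zfu,hdg] add [oau] -> 8 lines: unw ncgns cbfvv avpc hmh oau xsjsn abo
Hunk 6: at line 4 remove [hmh,oau,xsjsn] add [dsi,vowh] -> 7 lines: unw ncgns cbfvv avpc dsi vowh abo
Final line 5: dsi

Answer: dsi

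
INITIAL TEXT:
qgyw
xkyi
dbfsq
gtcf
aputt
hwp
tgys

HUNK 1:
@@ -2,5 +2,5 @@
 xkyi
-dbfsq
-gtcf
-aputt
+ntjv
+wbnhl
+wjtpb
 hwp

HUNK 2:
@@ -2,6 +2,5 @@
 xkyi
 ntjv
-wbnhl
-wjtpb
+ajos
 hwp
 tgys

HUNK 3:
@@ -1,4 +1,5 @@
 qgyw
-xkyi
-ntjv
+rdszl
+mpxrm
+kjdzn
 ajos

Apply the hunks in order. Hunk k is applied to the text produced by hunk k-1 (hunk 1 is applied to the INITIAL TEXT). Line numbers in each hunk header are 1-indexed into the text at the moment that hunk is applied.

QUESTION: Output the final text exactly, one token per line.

Answer: qgyw
rdszl
mpxrm
kjdzn
ajos
hwp
tgys

Derivation:
Hunk 1: at line 2 remove [dbfsq,gtcf,aputt] add [ntjv,wbnhl,wjtpb] -> 7 lines: qgyw xkyi ntjv wbnhl wjtpb hwp tgys
Hunk 2: at line 2 remove [wbnhl,wjtpb] add [ajos] -> 6 lines: qgyw xkyi ntjv ajos hwp tgys
Hunk 3: at line 1 remove [xkyi,ntjv] add [rdszl,mpxrm,kjdzn] -> 7 lines: qgyw rdszl mpxrm kjdzn ajos hwp tgys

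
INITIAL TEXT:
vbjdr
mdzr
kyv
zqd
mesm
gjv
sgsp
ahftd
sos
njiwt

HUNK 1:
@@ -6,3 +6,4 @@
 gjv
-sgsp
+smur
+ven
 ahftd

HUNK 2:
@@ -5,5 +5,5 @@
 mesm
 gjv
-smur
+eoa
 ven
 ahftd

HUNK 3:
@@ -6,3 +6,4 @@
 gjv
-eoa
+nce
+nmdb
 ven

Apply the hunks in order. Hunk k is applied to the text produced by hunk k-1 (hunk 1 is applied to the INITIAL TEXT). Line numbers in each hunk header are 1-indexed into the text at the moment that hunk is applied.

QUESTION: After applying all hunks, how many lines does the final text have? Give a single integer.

Answer: 12

Derivation:
Hunk 1: at line 6 remove [sgsp] add [smur,ven] -> 11 lines: vbjdr mdzr kyv zqd mesm gjv smur ven ahftd sos njiwt
Hunk 2: at line 5 remove [smur] add [eoa] -> 11 lines: vbjdr mdzr kyv zqd mesm gjv eoa ven ahftd sos njiwt
Hunk 3: at line 6 remove [eoa] add [nce,nmdb] -> 12 lines: vbjdr mdzr kyv zqd mesm gjv nce nmdb ven ahftd sos njiwt
Final line count: 12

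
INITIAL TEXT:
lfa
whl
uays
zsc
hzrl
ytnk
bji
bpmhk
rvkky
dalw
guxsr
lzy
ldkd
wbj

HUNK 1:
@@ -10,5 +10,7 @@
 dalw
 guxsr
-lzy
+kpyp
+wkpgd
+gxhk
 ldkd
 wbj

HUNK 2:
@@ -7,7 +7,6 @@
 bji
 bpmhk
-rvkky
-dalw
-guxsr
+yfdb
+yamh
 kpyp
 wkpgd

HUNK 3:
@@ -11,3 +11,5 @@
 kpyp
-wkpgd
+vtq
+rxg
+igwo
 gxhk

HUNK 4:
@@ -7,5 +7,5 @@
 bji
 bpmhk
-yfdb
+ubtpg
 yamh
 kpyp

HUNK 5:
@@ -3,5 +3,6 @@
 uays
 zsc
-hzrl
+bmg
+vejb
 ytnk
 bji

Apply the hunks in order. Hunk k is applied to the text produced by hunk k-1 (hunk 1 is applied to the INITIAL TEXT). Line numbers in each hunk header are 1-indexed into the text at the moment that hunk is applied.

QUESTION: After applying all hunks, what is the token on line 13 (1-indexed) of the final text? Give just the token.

Hunk 1: at line 10 remove [lzy] add [kpyp,wkpgd,gxhk] -> 16 lines: lfa whl uays zsc hzrl ytnk bji bpmhk rvkky dalw guxsr kpyp wkpgd gxhk ldkd wbj
Hunk 2: at line 7 remove [rvkky,dalw,guxsr] add [yfdb,yamh] -> 15 lines: lfa whl uays zsc hzrl ytnk bji bpmhk yfdb yamh kpyp wkpgd gxhk ldkd wbj
Hunk 3: at line 11 remove [wkpgd] add [vtq,rxg,igwo] -> 17 lines: lfa whl uays zsc hzrl ytnk bji bpmhk yfdb yamh kpyp vtq rxg igwo gxhk ldkd wbj
Hunk 4: at line 7 remove [yfdb] add [ubtpg] -> 17 lines: lfa whl uays zsc hzrl ytnk bji bpmhk ubtpg yamh kpyp vtq rxg igwo gxhk ldkd wbj
Hunk 5: at line 3 remove [hzrl] add [bmg,vejb] -> 18 lines: lfa whl uays zsc bmg vejb ytnk bji bpmhk ubtpg yamh kpyp vtq rxg igwo gxhk ldkd wbj
Final line 13: vtq

Answer: vtq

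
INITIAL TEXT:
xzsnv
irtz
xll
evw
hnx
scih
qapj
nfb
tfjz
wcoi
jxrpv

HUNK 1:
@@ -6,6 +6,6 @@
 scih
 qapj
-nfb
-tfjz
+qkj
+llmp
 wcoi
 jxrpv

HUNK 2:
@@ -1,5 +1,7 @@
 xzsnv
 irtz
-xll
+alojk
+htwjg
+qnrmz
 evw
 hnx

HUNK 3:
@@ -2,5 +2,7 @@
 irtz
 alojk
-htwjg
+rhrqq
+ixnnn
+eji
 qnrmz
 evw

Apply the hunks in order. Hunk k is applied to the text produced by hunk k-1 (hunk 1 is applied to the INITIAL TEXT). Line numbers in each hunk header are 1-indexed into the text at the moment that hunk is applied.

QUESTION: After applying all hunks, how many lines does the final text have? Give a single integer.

Answer: 15

Derivation:
Hunk 1: at line 6 remove [nfb,tfjz] add [qkj,llmp] -> 11 lines: xzsnv irtz xll evw hnx scih qapj qkj llmp wcoi jxrpv
Hunk 2: at line 1 remove [xll] add [alojk,htwjg,qnrmz] -> 13 lines: xzsnv irtz alojk htwjg qnrmz evw hnx scih qapj qkj llmp wcoi jxrpv
Hunk 3: at line 2 remove [htwjg] add [rhrqq,ixnnn,eji] -> 15 lines: xzsnv irtz alojk rhrqq ixnnn eji qnrmz evw hnx scih qapj qkj llmp wcoi jxrpv
Final line count: 15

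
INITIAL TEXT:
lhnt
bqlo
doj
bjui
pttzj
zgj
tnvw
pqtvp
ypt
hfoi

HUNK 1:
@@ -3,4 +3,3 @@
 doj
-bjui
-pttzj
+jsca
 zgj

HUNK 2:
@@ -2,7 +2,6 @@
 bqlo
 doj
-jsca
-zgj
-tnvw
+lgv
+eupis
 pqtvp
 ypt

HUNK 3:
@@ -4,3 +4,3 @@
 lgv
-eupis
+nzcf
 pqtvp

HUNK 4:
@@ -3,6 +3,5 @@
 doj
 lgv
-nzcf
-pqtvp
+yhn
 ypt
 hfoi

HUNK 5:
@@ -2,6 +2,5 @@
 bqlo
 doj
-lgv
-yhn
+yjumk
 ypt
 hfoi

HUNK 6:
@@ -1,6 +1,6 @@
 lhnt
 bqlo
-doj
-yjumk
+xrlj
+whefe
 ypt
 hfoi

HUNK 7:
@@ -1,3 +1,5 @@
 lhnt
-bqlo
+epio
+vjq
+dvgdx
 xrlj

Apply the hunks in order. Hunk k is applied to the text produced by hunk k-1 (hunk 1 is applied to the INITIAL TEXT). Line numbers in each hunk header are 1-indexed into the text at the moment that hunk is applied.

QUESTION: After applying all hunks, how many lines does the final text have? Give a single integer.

Answer: 8

Derivation:
Hunk 1: at line 3 remove [bjui,pttzj] add [jsca] -> 9 lines: lhnt bqlo doj jsca zgj tnvw pqtvp ypt hfoi
Hunk 2: at line 2 remove [jsca,zgj,tnvw] add [lgv,eupis] -> 8 lines: lhnt bqlo doj lgv eupis pqtvp ypt hfoi
Hunk 3: at line 4 remove [eupis] add [nzcf] -> 8 lines: lhnt bqlo doj lgv nzcf pqtvp ypt hfoi
Hunk 4: at line 3 remove [nzcf,pqtvp] add [yhn] -> 7 lines: lhnt bqlo doj lgv yhn ypt hfoi
Hunk 5: at line 2 remove [lgv,yhn] add [yjumk] -> 6 lines: lhnt bqlo doj yjumk ypt hfoi
Hunk 6: at line 1 remove [doj,yjumk] add [xrlj,whefe] -> 6 lines: lhnt bqlo xrlj whefe ypt hfoi
Hunk 7: at line 1 remove [bqlo] add [epio,vjq,dvgdx] -> 8 lines: lhnt epio vjq dvgdx xrlj whefe ypt hfoi
Final line count: 8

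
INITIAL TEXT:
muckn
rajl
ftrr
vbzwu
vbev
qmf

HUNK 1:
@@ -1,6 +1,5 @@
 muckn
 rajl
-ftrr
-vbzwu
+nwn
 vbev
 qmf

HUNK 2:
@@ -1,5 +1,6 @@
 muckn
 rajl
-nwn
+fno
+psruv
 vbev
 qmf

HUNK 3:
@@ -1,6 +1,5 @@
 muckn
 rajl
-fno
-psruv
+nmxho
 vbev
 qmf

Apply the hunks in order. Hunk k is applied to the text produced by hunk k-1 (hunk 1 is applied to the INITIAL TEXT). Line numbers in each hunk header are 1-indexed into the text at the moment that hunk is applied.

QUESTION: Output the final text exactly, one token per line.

Answer: muckn
rajl
nmxho
vbev
qmf

Derivation:
Hunk 1: at line 1 remove [ftrr,vbzwu] add [nwn] -> 5 lines: muckn rajl nwn vbev qmf
Hunk 2: at line 1 remove [nwn] add [fno,psruv] -> 6 lines: muckn rajl fno psruv vbev qmf
Hunk 3: at line 1 remove [fno,psruv] add [nmxho] -> 5 lines: muckn rajl nmxho vbev qmf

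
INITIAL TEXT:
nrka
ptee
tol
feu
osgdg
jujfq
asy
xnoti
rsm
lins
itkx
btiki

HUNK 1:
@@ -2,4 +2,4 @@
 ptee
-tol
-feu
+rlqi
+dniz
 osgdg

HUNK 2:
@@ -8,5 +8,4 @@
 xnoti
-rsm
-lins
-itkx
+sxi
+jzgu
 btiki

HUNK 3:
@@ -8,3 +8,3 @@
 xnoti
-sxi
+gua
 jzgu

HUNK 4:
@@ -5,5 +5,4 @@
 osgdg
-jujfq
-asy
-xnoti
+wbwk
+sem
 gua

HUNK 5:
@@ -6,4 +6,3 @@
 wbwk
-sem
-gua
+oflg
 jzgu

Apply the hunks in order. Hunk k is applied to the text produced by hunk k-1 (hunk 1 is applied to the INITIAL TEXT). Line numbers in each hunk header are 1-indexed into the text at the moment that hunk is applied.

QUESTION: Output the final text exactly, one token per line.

Hunk 1: at line 2 remove [tol,feu] add [rlqi,dniz] -> 12 lines: nrka ptee rlqi dniz osgdg jujfq asy xnoti rsm lins itkx btiki
Hunk 2: at line 8 remove [rsm,lins,itkx] add [sxi,jzgu] -> 11 lines: nrka ptee rlqi dniz osgdg jujfq asy xnoti sxi jzgu btiki
Hunk 3: at line 8 remove [sxi] add [gua] -> 11 lines: nrka ptee rlqi dniz osgdg jujfq asy xnoti gua jzgu btiki
Hunk 4: at line 5 remove [jujfq,asy,xnoti] add [wbwk,sem] -> 10 lines: nrka ptee rlqi dniz osgdg wbwk sem gua jzgu btiki
Hunk 5: at line 6 remove [sem,gua] add [oflg] -> 9 lines: nrka ptee rlqi dniz osgdg wbwk oflg jzgu btiki

Answer: nrka
ptee
rlqi
dniz
osgdg
wbwk
oflg
jzgu
btiki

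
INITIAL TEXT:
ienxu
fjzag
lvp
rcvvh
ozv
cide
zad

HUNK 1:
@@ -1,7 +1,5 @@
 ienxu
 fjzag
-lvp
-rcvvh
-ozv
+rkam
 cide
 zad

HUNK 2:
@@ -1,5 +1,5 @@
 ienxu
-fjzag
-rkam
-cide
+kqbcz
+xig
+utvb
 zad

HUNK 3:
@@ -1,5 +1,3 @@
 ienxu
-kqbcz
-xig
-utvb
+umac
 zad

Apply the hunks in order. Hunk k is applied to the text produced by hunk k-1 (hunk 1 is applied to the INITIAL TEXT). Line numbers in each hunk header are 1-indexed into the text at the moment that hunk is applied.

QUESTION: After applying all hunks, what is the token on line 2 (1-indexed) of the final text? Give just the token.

Answer: umac

Derivation:
Hunk 1: at line 1 remove [lvp,rcvvh,ozv] add [rkam] -> 5 lines: ienxu fjzag rkam cide zad
Hunk 2: at line 1 remove [fjzag,rkam,cide] add [kqbcz,xig,utvb] -> 5 lines: ienxu kqbcz xig utvb zad
Hunk 3: at line 1 remove [kqbcz,xig,utvb] add [umac] -> 3 lines: ienxu umac zad
Final line 2: umac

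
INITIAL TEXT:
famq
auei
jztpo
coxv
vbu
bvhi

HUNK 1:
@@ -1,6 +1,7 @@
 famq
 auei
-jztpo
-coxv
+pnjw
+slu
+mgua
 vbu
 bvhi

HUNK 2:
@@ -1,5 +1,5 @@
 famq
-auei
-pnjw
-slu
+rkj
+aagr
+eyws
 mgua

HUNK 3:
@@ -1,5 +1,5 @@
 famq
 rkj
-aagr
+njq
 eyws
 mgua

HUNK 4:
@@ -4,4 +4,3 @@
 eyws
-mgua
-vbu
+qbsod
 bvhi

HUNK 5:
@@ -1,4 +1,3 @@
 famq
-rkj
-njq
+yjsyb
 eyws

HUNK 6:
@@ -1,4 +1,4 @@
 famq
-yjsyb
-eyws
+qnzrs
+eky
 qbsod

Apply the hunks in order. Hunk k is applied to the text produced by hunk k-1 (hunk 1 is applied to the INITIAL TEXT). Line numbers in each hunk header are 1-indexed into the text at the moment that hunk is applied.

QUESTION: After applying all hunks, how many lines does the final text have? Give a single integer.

Answer: 5

Derivation:
Hunk 1: at line 1 remove [jztpo,coxv] add [pnjw,slu,mgua] -> 7 lines: famq auei pnjw slu mgua vbu bvhi
Hunk 2: at line 1 remove [auei,pnjw,slu] add [rkj,aagr,eyws] -> 7 lines: famq rkj aagr eyws mgua vbu bvhi
Hunk 3: at line 1 remove [aagr] add [njq] -> 7 lines: famq rkj njq eyws mgua vbu bvhi
Hunk 4: at line 4 remove [mgua,vbu] add [qbsod] -> 6 lines: famq rkj njq eyws qbsod bvhi
Hunk 5: at line 1 remove [rkj,njq] add [yjsyb] -> 5 lines: famq yjsyb eyws qbsod bvhi
Hunk 6: at line 1 remove [yjsyb,eyws] add [qnzrs,eky] -> 5 lines: famq qnzrs eky qbsod bvhi
Final line count: 5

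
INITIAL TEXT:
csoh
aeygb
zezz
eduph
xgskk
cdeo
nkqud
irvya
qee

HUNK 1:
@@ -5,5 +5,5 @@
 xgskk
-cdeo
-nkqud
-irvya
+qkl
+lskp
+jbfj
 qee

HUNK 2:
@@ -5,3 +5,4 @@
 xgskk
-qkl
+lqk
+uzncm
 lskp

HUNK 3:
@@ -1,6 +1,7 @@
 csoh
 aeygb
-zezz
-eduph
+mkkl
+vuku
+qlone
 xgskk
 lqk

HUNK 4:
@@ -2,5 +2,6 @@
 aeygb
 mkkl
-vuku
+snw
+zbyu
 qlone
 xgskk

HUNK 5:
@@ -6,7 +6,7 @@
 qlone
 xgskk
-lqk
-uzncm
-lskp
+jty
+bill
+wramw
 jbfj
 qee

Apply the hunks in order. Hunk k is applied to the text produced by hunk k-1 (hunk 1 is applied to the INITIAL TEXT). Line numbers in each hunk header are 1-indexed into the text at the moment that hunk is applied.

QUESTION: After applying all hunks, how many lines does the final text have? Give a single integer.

Hunk 1: at line 5 remove [cdeo,nkqud,irvya] add [qkl,lskp,jbfj] -> 9 lines: csoh aeygb zezz eduph xgskk qkl lskp jbfj qee
Hunk 2: at line 5 remove [qkl] add [lqk,uzncm] -> 10 lines: csoh aeygb zezz eduph xgskk lqk uzncm lskp jbfj qee
Hunk 3: at line 1 remove [zezz,eduph] add [mkkl,vuku,qlone] -> 11 lines: csoh aeygb mkkl vuku qlone xgskk lqk uzncm lskp jbfj qee
Hunk 4: at line 2 remove [vuku] add [snw,zbyu] -> 12 lines: csoh aeygb mkkl snw zbyu qlone xgskk lqk uzncm lskp jbfj qee
Hunk 5: at line 6 remove [lqk,uzncm,lskp] add [jty,bill,wramw] -> 12 lines: csoh aeygb mkkl snw zbyu qlone xgskk jty bill wramw jbfj qee
Final line count: 12

Answer: 12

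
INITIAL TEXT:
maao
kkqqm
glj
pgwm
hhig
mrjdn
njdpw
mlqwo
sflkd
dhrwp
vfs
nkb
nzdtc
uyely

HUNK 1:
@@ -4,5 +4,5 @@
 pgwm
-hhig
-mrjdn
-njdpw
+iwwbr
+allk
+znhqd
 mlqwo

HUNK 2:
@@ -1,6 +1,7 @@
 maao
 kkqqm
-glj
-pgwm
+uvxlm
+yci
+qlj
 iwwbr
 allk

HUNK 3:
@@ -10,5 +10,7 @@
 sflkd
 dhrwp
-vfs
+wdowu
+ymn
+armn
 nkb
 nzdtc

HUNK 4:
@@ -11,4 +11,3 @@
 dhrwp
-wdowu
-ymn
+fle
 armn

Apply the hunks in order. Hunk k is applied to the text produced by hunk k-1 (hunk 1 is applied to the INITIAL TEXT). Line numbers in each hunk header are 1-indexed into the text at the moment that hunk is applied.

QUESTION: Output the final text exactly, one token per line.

Answer: maao
kkqqm
uvxlm
yci
qlj
iwwbr
allk
znhqd
mlqwo
sflkd
dhrwp
fle
armn
nkb
nzdtc
uyely

Derivation:
Hunk 1: at line 4 remove [hhig,mrjdn,njdpw] add [iwwbr,allk,znhqd] -> 14 lines: maao kkqqm glj pgwm iwwbr allk znhqd mlqwo sflkd dhrwp vfs nkb nzdtc uyely
Hunk 2: at line 1 remove [glj,pgwm] add [uvxlm,yci,qlj] -> 15 lines: maao kkqqm uvxlm yci qlj iwwbr allk znhqd mlqwo sflkd dhrwp vfs nkb nzdtc uyely
Hunk 3: at line 10 remove [vfs] add [wdowu,ymn,armn] -> 17 lines: maao kkqqm uvxlm yci qlj iwwbr allk znhqd mlqwo sflkd dhrwp wdowu ymn armn nkb nzdtc uyely
Hunk 4: at line 11 remove [wdowu,ymn] add [fle] -> 16 lines: maao kkqqm uvxlm yci qlj iwwbr allk znhqd mlqwo sflkd dhrwp fle armn nkb nzdtc uyely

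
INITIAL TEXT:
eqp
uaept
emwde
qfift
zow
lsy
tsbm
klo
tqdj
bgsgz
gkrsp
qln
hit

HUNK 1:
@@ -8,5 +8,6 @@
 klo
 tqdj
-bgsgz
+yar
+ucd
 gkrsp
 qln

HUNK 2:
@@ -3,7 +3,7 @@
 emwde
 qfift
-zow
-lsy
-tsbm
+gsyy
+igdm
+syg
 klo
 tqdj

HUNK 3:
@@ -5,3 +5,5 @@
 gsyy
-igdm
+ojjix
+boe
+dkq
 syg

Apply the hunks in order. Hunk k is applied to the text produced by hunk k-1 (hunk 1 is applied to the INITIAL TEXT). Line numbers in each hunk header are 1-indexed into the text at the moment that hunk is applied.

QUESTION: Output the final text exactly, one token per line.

Hunk 1: at line 8 remove [bgsgz] add [yar,ucd] -> 14 lines: eqp uaept emwde qfift zow lsy tsbm klo tqdj yar ucd gkrsp qln hit
Hunk 2: at line 3 remove [zow,lsy,tsbm] add [gsyy,igdm,syg] -> 14 lines: eqp uaept emwde qfift gsyy igdm syg klo tqdj yar ucd gkrsp qln hit
Hunk 3: at line 5 remove [igdm] add [ojjix,boe,dkq] -> 16 lines: eqp uaept emwde qfift gsyy ojjix boe dkq syg klo tqdj yar ucd gkrsp qln hit

Answer: eqp
uaept
emwde
qfift
gsyy
ojjix
boe
dkq
syg
klo
tqdj
yar
ucd
gkrsp
qln
hit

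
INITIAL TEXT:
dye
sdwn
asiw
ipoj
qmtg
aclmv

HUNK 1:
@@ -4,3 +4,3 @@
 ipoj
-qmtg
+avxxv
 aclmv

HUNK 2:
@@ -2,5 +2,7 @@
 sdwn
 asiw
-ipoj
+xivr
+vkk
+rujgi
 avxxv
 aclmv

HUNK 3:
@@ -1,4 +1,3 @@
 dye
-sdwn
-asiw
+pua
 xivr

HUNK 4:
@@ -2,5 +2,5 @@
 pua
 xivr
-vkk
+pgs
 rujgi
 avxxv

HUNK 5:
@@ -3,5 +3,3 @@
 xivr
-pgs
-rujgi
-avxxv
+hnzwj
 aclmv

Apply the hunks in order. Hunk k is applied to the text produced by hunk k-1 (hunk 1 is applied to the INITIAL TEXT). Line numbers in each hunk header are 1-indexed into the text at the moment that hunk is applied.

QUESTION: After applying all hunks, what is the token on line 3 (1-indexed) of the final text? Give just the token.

Answer: xivr

Derivation:
Hunk 1: at line 4 remove [qmtg] add [avxxv] -> 6 lines: dye sdwn asiw ipoj avxxv aclmv
Hunk 2: at line 2 remove [ipoj] add [xivr,vkk,rujgi] -> 8 lines: dye sdwn asiw xivr vkk rujgi avxxv aclmv
Hunk 3: at line 1 remove [sdwn,asiw] add [pua] -> 7 lines: dye pua xivr vkk rujgi avxxv aclmv
Hunk 4: at line 2 remove [vkk] add [pgs] -> 7 lines: dye pua xivr pgs rujgi avxxv aclmv
Hunk 5: at line 3 remove [pgs,rujgi,avxxv] add [hnzwj] -> 5 lines: dye pua xivr hnzwj aclmv
Final line 3: xivr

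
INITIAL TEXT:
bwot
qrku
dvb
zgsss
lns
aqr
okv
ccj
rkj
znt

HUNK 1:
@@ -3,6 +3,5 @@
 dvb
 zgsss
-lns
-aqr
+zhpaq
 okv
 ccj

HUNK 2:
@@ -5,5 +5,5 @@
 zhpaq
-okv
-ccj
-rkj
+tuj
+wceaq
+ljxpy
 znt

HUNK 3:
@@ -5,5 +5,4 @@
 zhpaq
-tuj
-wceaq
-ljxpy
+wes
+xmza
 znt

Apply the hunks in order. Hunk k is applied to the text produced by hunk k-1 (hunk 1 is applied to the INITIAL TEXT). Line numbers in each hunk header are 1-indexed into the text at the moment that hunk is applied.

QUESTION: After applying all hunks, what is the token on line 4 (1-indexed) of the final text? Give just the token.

Answer: zgsss

Derivation:
Hunk 1: at line 3 remove [lns,aqr] add [zhpaq] -> 9 lines: bwot qrku dvb zgsss zhpaq okv ccj rkj znt
Hunk 2: at line 5 remove [okv,ccj,rkj] add [tuj,wceaq,ljxpy] -> 9 lines: bwot qrku dvb zgsss zhpaq tuj wceaq ljxpy znt
Hunk 3: at line 5 remove [tuj,wceaq,ljxpy] add [wes,xmza] -> 8 lines: bwot qrku dvb zgsss zhpaq wes xmza znt
Final line 4: zgsss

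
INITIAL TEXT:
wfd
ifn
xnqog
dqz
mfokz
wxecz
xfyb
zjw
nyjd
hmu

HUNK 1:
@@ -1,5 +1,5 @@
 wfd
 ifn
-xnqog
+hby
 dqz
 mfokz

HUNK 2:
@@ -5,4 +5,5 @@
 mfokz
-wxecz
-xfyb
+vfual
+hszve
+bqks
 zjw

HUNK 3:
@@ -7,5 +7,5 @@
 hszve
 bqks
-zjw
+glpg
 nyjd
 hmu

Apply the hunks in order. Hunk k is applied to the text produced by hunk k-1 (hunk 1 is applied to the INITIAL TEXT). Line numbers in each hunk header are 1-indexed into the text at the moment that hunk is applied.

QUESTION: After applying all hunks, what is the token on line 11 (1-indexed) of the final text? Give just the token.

Hunk 1: at line 1 remove [xnqog] add [hby] -> 10 lines: wfd ifn hby dqz mfokz wxecz xfyb zjw nyjd hmu
Hunk 2: at line 5 remove [wxecz,xfyb] add [vfual,hszve,bqks] -> 11 lines: wfd ifn hby dqz mfokz vfual hszve bqks zjw nyjd hmu
Hunk 3: at line 7 remove [zjw] add [glpg] -> 11 lines: wfd ifn hby dqz mfokz vfual hszve bqks glpg nyjd hmu
Final line 11: hmu

Answer: hmu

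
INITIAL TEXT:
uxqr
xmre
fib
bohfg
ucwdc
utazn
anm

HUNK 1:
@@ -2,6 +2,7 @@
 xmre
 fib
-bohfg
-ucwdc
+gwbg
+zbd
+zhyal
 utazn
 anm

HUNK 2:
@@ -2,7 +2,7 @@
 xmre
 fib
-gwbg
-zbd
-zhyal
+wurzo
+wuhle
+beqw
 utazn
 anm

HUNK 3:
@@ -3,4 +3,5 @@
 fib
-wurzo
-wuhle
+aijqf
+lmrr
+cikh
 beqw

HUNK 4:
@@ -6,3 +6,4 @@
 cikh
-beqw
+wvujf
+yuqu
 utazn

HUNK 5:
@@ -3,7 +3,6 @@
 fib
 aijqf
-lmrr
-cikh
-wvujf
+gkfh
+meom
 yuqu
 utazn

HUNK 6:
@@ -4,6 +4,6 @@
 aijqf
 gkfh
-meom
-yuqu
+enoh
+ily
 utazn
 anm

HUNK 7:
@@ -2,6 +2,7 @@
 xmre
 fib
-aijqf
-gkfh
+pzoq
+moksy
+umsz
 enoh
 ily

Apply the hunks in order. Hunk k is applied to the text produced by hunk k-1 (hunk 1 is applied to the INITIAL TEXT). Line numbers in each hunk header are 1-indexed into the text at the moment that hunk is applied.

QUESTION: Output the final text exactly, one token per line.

Hunk 1: at line 2 remove [bohfg,ucwdc] add [gwbg,zbd,zhyal] -> 8 lines: uxqr xmre fib gwbg zbd zhyal utazn anm
Hunk 2: at line 2 remove [gwbg,zbd,zhyal] add [wurzo,wuhle,beqw] -> 8 lines: uxqr xmre fib wurzo wuhle beqw utazn anm
Hunk 3: at line 3 remove [wurzo,wuhle] add [aijqf,lmrr,cikh] -> 9 lines: uxqr xmre fib aijqf lmrr cikh beqw utazn anm
Hunk 4: at line 6 remove [beqw] add [wvujf,yuqu] -> 10 lines: uxqr xmre fib aijqf lmrr cikh wvujf yuqu utazn anm
Hunk 5: at line 3 remove [lmrr,cikh,wvujf] add [gkfh,meom] -> 9 lines: uxqr xmre fib aijqf gkfh meom yuqu utazn anm
Hunk 6: at line 4 remove [meom,yuqu] add [enoh,ily] -> 9 lines: uxqr xmre fib aijqf gkfh enoh ily utazn anm
Hunk 7: at line 2 remove [aijqf,gkfh] add [pzoq,moksy,umsz] -> 10 lines: uxqr xmre fib pzoq moksy umsz enoh ily utazn anm

Answer: uxqr
xmre
fib
pzoq
moksy
umsz
enoh
ily
utazn
anm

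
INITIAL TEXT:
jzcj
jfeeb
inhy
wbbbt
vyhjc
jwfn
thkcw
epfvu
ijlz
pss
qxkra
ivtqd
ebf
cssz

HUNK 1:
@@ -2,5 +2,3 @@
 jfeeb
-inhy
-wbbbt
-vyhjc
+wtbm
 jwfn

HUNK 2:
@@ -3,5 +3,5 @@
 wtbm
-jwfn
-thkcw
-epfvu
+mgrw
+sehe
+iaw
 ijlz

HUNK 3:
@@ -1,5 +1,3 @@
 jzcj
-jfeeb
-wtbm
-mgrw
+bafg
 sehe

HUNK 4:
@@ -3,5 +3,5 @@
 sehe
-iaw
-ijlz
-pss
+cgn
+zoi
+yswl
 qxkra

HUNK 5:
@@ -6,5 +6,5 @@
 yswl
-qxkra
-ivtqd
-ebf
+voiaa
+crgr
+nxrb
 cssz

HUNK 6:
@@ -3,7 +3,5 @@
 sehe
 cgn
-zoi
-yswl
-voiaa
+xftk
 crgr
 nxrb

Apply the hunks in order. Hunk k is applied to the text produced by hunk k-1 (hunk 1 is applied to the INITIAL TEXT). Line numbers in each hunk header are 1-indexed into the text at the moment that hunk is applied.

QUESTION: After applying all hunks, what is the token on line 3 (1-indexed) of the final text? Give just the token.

Answer: sehe

Derivation:
Hunk 1: at line 2 remove [inhy,wbbbt,vyhjc] add [wtbm] -> 12 lines: jzcj jfeeb wtbm jwfn thkcw epfvu ijlz pss qxkra ivtqd ebf cssz
Hunk 2: at line 3 remove [jwfn,thkcw,epfvu] add [mgrw,sehe,iaw] -> 12 lines: jzcj jfeeb wtbm mgrw sehe iaw ijlz pss qxkra ivtqd ebf cssz
Hunk 3: at line 1 remove [jfeeb,wtbm,mgrw] add [bafg] -> 10 lines: jzcj bafg sehe iaw ijlz pss qxkra ivtqd ebf cssz
Hunk 4: at line 3 remove [iaw,ijlz,pss] add [cgn,zoi,yswl] -> 10 lines: jzcj bafg sehe cgn zoi yswl qxkra ivtqd ebf cssz
Hunk 5: at line 6 remove [qxkra,ivtqd,ebf] add [voiaa,crgr,nxrb] -> 10 lines: jzcj bafg sehe cgn zoi yswl voiaa crgr nxrb cssz
Hunk 6: at line 3 remove [zoi,yswl,voiaa] add [xftk] -> 8 lines: jzcj bafg sehe cgn xftk crgr nxrb cssz
Final line 3: sehe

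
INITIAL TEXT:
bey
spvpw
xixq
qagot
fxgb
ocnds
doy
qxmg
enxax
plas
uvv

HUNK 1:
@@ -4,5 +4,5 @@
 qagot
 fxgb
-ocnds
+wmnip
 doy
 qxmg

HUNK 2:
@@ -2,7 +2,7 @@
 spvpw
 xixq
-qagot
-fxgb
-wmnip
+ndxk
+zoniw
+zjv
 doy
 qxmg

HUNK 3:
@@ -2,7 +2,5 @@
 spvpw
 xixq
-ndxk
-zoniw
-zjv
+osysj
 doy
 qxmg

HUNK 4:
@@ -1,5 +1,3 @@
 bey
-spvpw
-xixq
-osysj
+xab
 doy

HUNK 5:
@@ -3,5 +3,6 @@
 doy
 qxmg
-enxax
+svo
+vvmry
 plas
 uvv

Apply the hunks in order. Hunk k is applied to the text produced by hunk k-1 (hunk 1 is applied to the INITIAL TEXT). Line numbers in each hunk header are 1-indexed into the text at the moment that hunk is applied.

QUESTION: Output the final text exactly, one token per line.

Answer: bey
xab
doy
qxmg
svo
vvmry
plas
uvv

Derivation:
Hunk 1: at line 4 remove [ocnds] add [wmnip] -> 11 lines: bey spvpw xixq qagot fxgb wmnip doy qxmg enxax plas uvv
Hunk 2: at line 2 remove [qagot,fxgb,wmnip] add [ndxk,zoniw,zjv] -> 11 lines: bey spvpw xixq ndxk zoniw zjv doy qxmg enxax plas uvv
Hunk 3: at line 2 remove [ndxk,zoniw,zjv] add [osysj] -> 9 lines: bey spvpw xixq osysj doy qxmg enxax plas uvv
Hunk 4: at line 1 remove [spvpw,xixq,osysj] add [xab] -> 7 lines: bey xab doy qxmg enxax plas uvv
Hunk 5: at line 3 remove [enxax] add [svo,vvmry] -> 8 lines: bey xab doy qxmg svo vvmry plas uvv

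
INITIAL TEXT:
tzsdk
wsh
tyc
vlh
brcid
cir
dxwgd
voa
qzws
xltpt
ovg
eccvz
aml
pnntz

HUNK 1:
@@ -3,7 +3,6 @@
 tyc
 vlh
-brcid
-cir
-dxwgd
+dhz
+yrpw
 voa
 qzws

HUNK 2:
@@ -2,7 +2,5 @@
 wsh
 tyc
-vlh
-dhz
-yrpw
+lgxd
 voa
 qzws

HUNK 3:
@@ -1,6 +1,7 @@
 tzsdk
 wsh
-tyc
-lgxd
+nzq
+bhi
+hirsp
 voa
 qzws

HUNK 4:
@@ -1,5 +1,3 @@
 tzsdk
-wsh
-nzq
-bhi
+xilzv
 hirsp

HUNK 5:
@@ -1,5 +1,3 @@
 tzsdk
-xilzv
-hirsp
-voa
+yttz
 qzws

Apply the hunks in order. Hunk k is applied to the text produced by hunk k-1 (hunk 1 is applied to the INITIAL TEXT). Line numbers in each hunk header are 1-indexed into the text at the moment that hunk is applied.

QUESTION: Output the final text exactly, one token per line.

Answer: tzsdk
yttz
qzws
xltpt
ovg
eccvz
aml
pnntz

Derivation:
Hunk 1: at line 3 remove [brcid,cir,dxwgd] add [dhz,yrpw] -> 13 lines: tzsdk wsh tyc vlh dhz yrpw voa qzws xltpt ovg eccvz aml pnntz
Hunk 2: at line 2 remove [vlh,dhz,yrpw] add [lgxd] -> 11 lines: tzsdk wsh tyc lgxd voa qzws xltpt ovg eccvz aml pnntz
Hunk 3: at line 1 remove [tyc,lgxd] add [nzq,bhi,hirsp] -> 12 lines: tzsdk wsh nzq bhi hirsp voa qzws xltpt ovg eccvz aml pnntz
Hunk 4: at line 1 remove [wsh,nzq,bhi] add [xilzv] -> 10 lines: tzsdk xilzv hirsp voa qzws xltpt ovg eccvz aml pnntz
Hunk 5: at line 1 remove [xilzv,hirsp,voa] add [yttz] -> 8 lines: tzsdk yttz qzws xltpt ovg eccvz aml pnntz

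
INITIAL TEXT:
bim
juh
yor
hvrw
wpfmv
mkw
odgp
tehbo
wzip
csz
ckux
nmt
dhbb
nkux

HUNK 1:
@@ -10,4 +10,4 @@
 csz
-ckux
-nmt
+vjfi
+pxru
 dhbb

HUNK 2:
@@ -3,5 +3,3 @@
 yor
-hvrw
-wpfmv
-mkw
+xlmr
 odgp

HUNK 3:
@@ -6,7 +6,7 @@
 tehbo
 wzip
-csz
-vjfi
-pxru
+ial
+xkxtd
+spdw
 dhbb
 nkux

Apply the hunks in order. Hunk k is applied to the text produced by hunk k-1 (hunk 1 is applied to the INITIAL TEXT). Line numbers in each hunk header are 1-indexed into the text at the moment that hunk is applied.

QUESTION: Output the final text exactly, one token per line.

Answer: bim
juh
yor
xlmr
odgp
tehbo
wzip
ial
xkxtd
spdw
dhbb
nkux

Derivation:
Hunk 1: at line 10 remove [ckux,nmt] add [vjfi,pxru] -> 14 lines: bim juh yor hvrw wpfmv mkw odgp tehbo wzip csz vjfi pxru dhbb nkux
Hunk 2: at line 3 remove [hvrw,wpfmv,mkw] add [xlmr] -> 12 lines: bim juh yor xlmr odgp tehbo wzip csz vjfi pxru dhbb nkux
Hunk 3: at line 6 remove [csz,vjfi,pxru] add [ial,xkxtd,spdw] -> 12 lines: bim juh yor xlmr odgp tehbo wzip ial xkxtd spdw dhbb nkux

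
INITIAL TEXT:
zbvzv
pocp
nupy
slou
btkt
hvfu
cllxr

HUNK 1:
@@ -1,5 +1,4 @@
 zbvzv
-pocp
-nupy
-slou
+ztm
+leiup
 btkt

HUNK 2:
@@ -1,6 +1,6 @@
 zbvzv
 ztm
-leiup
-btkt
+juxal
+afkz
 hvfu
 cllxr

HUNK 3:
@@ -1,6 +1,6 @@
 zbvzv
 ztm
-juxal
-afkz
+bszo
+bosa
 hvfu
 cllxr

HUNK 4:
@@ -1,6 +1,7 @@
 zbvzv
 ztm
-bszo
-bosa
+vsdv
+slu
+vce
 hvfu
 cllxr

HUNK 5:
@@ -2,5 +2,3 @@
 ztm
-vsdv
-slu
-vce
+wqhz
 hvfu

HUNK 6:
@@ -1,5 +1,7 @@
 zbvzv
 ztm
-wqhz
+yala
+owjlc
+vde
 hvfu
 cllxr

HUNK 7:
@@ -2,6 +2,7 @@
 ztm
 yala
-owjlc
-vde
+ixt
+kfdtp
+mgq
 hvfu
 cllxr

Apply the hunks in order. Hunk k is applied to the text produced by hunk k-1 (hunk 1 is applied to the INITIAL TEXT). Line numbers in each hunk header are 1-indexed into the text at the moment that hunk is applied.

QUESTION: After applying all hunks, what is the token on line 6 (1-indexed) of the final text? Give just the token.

Hunk 1: at line 1 remove [pocp,nupy,slou] add [ztm,leiup] -> 6 lines: zbvzv ztm leiup btkt hvfu cllxr
Hunk 2: at line 1 remove [leiup,btkt] add [juxal,afkz] -> 6 lines: zbvzv ztm juxal afkz hvfu cllxr
Hunk 3: at line 1 remove [juxal,afkz] add [bszo,bosa] -> 6 lines: zbvzv ztm bszo bosa hvfu cllxr
Hunk 4: at line 1 remove [bszo,bosa] add [vsdv,slu,vce] -> 7 lines: zbvzv ztm vsdv slu vce hvfu cllxr
Hunk 5: at line 2 remove [vsdv,slu,vce] add [wqhz] -> 5 lines: zbvzv ztm wqhz hvfu cllxr
Hunk 6: at line 1 remove [wqhz] add [yala,owjlc,vde] -> 7 lines: zbvzv ztm yala owjlc vde hvfu cllxr
Hunk 7: at line 2 remove [owjlc,vde] add [ixt,kfdtp,mgq] -> 8 lines: zbvzv ztm yala ixt kfdtp mgq hvfu cllxr
Final line 6: mgq

Answer: mgq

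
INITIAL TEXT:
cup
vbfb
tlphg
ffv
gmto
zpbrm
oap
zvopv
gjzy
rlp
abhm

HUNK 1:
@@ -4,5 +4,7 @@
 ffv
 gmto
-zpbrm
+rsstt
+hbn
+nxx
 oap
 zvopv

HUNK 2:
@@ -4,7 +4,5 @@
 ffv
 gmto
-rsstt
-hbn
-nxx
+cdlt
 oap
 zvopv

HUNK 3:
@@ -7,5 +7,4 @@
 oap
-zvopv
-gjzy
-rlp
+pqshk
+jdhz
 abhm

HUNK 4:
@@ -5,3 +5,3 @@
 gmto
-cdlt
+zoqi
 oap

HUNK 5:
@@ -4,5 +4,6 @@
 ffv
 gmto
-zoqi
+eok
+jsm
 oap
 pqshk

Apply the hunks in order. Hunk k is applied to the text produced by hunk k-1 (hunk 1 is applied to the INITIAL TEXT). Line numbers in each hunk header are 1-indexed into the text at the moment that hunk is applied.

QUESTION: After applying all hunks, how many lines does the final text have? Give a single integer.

Hunk 1: at line 4 remove [zpbrm] add [rsstt,hbn,nxx] -> 13 lines: cup vbfb tlphg ffv gmto rsstt hbn nxx oap zvopv gjzy rlp abhm
Hunk 2: at line 4 remove [rsstt,hbn,nxx] add [cdlt] -> 11 lines: cup vbfb tlphg ffv gmto cdlt oap zvopv gjzy rlp abhm
Hunk 3: at line 7 remove [zvopv,gjzy,rlp] add [pqshk,jdhz] -> 10 lines: cup vbfb tlphg ffv gmto cdlt oap pqshk jdhz abhm
Hunk 4: at line 5 remove [cdlt] add [zoqi] -> 10 lines: cup vbfb tlphg ffv gmto zoqi oap pqshk jdhz abhm
Hunk 5: at line 4 remove [zoqi] add [eok,jsm] -> 11 lines: cup vbfb tlphg ffv gmto eok jsm oap pqshk jdhz abhm
Final line count: 11

Answer: 11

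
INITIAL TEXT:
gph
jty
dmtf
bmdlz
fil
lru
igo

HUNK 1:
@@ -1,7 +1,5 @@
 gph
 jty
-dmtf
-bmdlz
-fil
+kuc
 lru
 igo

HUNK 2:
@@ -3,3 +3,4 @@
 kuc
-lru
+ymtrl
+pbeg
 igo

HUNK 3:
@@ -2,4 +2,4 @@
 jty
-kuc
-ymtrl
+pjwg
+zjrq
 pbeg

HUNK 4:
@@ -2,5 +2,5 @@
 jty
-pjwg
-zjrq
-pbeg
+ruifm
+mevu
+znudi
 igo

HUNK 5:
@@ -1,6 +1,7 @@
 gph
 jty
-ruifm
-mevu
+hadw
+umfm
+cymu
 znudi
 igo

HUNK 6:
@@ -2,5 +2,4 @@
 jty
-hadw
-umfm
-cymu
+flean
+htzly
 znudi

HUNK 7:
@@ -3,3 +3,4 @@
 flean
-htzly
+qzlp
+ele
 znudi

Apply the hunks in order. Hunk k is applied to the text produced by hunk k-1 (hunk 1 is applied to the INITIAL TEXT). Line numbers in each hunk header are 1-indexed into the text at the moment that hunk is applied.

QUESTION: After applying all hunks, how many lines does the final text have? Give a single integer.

Hunk 1: at line 1 remove [dmtf,bmdlz,fil] add [kuc] -> 5 lines: gph jty kuc lru igo
Hunk 2: at line 3 remove [lru] add [ymtrl,pbeg] -> 6 lines: gph jty kuc ymtrl pbeg igo
Hunk 3: at line 2 remove [kuc,ymtrl] add [pjwg,zjrq] -> 6 lines: gph jty pjwg zjrq pbeg igo
Hunk 4: at line 2 remove [pjwg,zjrq,pbeg] add [ruifm,mevu,znudi] -> 6 lines: gph jty ruifm mevu znudi igo
Hunk 5: at line 1 remove [ruifm,mevu] add [hadw,umfm,cymu] -> 7 lines: gph jty hadw umfm cymu znudi igo
Hunk 6: at line 2 remove [hadw,umfm,cymu] add [flean,htzly] -> 6 lines: gph jty flean htzly znudi igo
Hunk 7: at line 3 remove [htzly] add [qzlp,ele] -> 7 lines: gph jty flean qzlp ele znudi igo
Final line count: 7

Answer: 7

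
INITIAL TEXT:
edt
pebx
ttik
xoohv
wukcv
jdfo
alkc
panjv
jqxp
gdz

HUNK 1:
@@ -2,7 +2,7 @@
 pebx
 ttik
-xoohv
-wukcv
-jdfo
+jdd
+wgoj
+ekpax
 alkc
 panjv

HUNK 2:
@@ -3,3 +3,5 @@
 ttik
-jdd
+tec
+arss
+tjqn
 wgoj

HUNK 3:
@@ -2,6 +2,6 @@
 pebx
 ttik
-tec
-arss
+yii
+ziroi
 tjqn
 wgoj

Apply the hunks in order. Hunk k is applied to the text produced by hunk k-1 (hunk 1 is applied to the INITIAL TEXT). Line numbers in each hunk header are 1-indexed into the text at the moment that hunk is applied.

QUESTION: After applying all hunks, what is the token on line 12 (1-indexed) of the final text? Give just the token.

Hunk 1: at line 2 remove [xoohv,wukcv,jdfo] add [jdd,wgoj,ekpax] -> 10 lines: edt pebx ttik jdd wgoj ekpax alkc panjv jqxp gdz
Hunk 2: at line 3 remove [jdd] add [tec,arss,tjqn] -> 12 lines: edt pebx ttik tec arss tjqn wgoj ekpax alkc panjv jqxp gdz
Hunk 3: at line 2 remove [tec,arss] add [yii,ziroi] -> 12 lines: edt pebx ttik yii ziroi tjqn wgoj ekpax alkc panjv jqxp gdz
Final line 12: gdz

Answer: gdz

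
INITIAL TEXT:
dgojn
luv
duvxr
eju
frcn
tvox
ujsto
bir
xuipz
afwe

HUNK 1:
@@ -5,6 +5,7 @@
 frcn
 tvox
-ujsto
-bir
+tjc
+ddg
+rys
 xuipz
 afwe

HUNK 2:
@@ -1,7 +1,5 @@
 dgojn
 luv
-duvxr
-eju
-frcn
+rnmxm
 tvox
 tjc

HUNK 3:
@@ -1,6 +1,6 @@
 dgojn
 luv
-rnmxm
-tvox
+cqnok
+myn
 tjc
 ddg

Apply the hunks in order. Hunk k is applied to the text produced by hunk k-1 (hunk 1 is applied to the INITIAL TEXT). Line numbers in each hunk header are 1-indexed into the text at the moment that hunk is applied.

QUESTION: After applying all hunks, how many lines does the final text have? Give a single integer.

Hunk 1: at line 5 remove [ujsto,bir] add [tjc,ddg,rys] -> 11 lines: dgojn luv duvxr eju frcn tvox tjc ddg rys xuipz afwe
Hunk 2: at line 1 remove [duvxr,eju,frcn] add [rnmxm] -> 9 lines: dgojn luv rnmxm tvox tjc ddg rys xuipz afwe
Hunk 3: at line 1 remove [rnmxm,tvox] add [cqnok,myn] -> 9 lines: dgojn luv cqnok myn tjc ddg rys xuipz afwe
Final line count: 9

Answer: 9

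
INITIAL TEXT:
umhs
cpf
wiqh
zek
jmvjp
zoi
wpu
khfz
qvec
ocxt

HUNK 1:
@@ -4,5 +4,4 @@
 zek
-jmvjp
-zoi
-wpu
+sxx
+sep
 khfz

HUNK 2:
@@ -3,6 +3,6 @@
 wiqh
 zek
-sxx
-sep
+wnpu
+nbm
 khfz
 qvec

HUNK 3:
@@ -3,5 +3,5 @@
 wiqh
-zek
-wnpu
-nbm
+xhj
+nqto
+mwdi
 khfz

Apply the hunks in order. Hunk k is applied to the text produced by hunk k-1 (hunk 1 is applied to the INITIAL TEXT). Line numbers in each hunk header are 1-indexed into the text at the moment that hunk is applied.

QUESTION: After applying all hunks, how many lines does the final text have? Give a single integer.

Hunk 1: at line 4 remove [jmvjp,zoi,wpu] add [sxx,sep] -> 9 lines: umhs cpf wiqh zek sxx sep khfz qvec ocxt
Hunk 2: at line 3 remove [sxx,sep] add [wnpu,nbm] -> 9 lines: umhs cpf wiqh zek wnpu nbm khfz qvec ocxt
Hunk 3: at line 3 remove [zek,wnpu,nbm] add [xhj,nqto,mwdi] -> 9 lines: umhs cpf wiqh xhj nqto mwdi khfz qvec ocxt
Final line count: 9

Answer: 9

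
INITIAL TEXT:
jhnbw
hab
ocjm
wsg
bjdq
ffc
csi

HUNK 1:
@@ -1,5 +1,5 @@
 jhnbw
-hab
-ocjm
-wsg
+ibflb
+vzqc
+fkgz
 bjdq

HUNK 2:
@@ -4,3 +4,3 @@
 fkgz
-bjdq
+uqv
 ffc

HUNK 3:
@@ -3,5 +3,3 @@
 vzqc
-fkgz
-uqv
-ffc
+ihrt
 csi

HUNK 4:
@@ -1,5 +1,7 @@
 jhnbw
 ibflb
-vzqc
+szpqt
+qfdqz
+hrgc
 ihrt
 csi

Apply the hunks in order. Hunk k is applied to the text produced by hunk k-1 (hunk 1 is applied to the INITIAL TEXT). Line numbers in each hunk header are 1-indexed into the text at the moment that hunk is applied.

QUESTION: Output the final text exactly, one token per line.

Answer: jhnbw
ibflb
szpqt
qfdqz
hrgc
ihrt
csi

Derivation:
Hunk 1: at line 1 remove [hab,ocjm,wsg] add [ibflb,vzqc,fkgz] -> 7 lines: jhnbw ibflb vzqc fkgz bjdq ffc csi
Hunk 2: at line 4 remove [bjdq] add [uqv] -> 7 lines: jhnbw ibflb vzqc fkgz uqv ffc csi
Hunk 3: at line 3 remove [fkgz,uqv,ffc] add [ihrt] -> 5 lines: jhnbw ibflb vzqc ihrt csi
Hunk 4: at line 1 remove [vzqc] add [szpqt,qfdqz,hrgc] -> 7 lines: jhnbw ibflb szpqt qfdqz hrgc ihrt csi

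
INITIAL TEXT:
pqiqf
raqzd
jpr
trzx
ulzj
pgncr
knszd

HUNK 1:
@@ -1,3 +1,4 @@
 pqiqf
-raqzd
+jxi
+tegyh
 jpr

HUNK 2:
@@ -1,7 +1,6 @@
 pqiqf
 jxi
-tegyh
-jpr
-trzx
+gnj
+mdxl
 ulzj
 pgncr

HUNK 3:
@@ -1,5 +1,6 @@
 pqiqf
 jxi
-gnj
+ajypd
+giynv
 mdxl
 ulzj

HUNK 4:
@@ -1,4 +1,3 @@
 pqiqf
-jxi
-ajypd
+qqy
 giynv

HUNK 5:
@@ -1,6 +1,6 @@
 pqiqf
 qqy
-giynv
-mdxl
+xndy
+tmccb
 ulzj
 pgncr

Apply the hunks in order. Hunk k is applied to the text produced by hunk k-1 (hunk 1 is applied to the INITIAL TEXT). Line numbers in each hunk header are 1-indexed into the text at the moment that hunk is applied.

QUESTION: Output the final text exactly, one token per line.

Hunk 1: at line 1 remove [raqzd] add [jxi,tegyh] -> 8 lines: pqiqf jxi tegyh jpr trzx ulzj pgncr knszd
Hunk 2: at line 1 remove [tegyh,jpr,trzx] add [gnj,mdxl] -> 7 lines: pqiqf jxi gnj mdxl ulzj pgncr knszd
Hunk 3: at line 1 remove [gnj] add [ajypd,giynv] -> 8 lines: pqiqf jxi ajypd giynv mdxl ulzj pgncr knszd
Hunk 4: at line 1 remove [jxi,ajypd] add [qqy] -> 7 lines: pqiqf qqy giynv mdxl ulzj pgncr knszd
Hunk 5: at line 1 remove [giynv,mdxl] add [xndy,tmccb] -> 7 lines: pqiqf qqy xndy tmccb ulzj pgncr knszd

Answer: pqiqf
qqy
xndy
tmccb
ulzj
pgncr
knszd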